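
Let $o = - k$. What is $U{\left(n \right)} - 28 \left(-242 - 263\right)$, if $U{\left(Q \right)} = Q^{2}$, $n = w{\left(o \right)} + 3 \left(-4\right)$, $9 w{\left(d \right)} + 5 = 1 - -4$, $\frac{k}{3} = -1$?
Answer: $14284$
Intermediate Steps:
$k = -3$ ($k = 3 \left(-1\right) = -3$)
$o = 3$ ($o = \left(-1\right) \left(-3\right) = 3$)
$w{\left(d \right)} = 0$ ($w{\left(d \right)} = - \frac{5}{9} + \frac{1 - -4}{9} = - \frac{5}{9} + \frac{1 + 4}{9} = - \frac{5}{9} + \frac{1}{9} \cdot 5 = - \frac{5}{9} + \frac{5}{9} = 0$)
$n = -12$ ($n = 0 + 3 \left(-4\right) = 0 - 12 = -12$)
$U{\left(n \right)} - 28 \left(-242 - 263\right) = \left(-12\right)^{2} - 28 \left(-242 - 263\right) = 144 - -14140 = 144 + 14140 = 14284$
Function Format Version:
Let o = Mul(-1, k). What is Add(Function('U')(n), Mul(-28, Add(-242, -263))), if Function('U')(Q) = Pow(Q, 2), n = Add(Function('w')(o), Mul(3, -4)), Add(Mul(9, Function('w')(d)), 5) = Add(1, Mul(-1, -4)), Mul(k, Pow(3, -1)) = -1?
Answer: 14284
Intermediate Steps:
k = -3 (k = Mul(3, -1) = -3)
o = 3 (o = Mul(-1, -3) = 3)
Function('w')(d) = 0 (Function('w')(d) = Add(Rational(-5, 9), Mul(Rational(1, 9), Add(1, Mul(-1, -4)))) = Add(Rational(-5, 9), Mul(Rational(1, 9), Add(1, 4))) = Add(Rational(-5, 9), Mul(Rational(1, 9), 5)) = Add(Rational(-5, 9), Rational(5, 9)) = 0)
n = -12 (n = Add(0, Mul(3, -4)) = Add(0, -12) = -12)
Add(Function('U')(n), Mul(-28, Add(-242, -263))) = Add(Pow(-12, 2), Mul(-28, Add(-242, -263))) = Add(144, Mul(-28, -505)) = Add(144, 14140) = 14284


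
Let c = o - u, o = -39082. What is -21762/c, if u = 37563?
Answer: 21762/76645 ≈ 0.28393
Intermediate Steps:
c = -76645 (c = -39082 - 1*37563 = -39082 - 37563 = -76645)
-21762/c = -21762/(-76645) = -21762*(-1/76645) = 21762/76645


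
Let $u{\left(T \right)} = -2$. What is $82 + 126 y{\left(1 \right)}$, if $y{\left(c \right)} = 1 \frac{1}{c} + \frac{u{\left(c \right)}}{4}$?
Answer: $145$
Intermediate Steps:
$y{\left(c \right)} = - \frac{1}{2} + \frac{1}{c}$ ($y{\left(c \right)} = 1 \frac{1}{c} - \frac{2}{4} = \frac{1}{c} - \frac{1}{2} = - \frac{1}{2} + \frac{1}{c}$)
$82 + 126 y{\left(1 \right)} = 82 + 126 \frac{2 - 1}{2 \cdot 1} = 82 + 126 \cdot \frac{1}{2} \cdot 1 \left(2 - 1\right) = 82 + 126 \cdot \frac{1}{2} \cdot 1 \cdot 1 = 82 + 126 \cdot \frac{1}{2} = 82 + 63 = 145$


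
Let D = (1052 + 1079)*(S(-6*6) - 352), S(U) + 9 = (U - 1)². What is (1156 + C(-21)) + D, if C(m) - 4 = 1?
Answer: 2149209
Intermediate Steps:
C(m) = 5 (C(m) = 4 + 1 = 5)
S(U) = -9 + (-1 + U)² (S(U) = -9 + (U - 1)² = -9 + (-1 + U)²)
D = 2148048 (D = (1052 + 1079)*((-9 + (-1 - 6*6)²) - 352) = 2131*((-9 + (-1 - 36)²) - 352) = 2131*((-9 + (-37)²) - 352) = 2131*((-9 + 1369) - 352) = 2131*(1360 - 352) = 2131*1008 = 2148048)
(1156 + C(-21)) + D = (1156 + 5) + 2148048 = 1161 + 2148048 = 2149209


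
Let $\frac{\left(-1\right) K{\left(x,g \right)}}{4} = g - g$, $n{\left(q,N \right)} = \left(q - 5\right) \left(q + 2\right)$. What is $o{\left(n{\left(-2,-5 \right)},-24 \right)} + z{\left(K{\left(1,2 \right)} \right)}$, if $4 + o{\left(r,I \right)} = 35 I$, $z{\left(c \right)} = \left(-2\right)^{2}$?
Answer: $-840$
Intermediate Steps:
$n{\left(q,N \right)} = \left(-5 + q\right) \left(2 + q\right)$
$K{\left(x,g \right)} = 0$ ($K{\left(x,g \right)} = - 4 \left(g - g\right) = \left(-4\right) 0 = 0$)
$z{\left(c \right)} = 4$
$o{\left(r,I \right)} = -4 + 35 I$
$o{\left(n{\left(-2,-5 \right)},-24 \right)} + z{\left(K{\left(1,2 \right)} \right)} = \left(-4 + 35 \left(-24\right)\right) + 4 = \left(-4 - 840\right) + 4 = -844 + 4 = -840$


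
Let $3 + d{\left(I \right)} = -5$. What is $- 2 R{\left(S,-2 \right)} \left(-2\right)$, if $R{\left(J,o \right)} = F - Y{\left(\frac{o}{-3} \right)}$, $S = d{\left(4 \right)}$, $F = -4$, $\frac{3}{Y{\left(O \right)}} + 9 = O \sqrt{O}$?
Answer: $- \frac{31948}{2179} + \frac{72 \sqrt{6}}{2179} \approx -14.581$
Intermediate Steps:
$d{\left(I \right)} = -8$ ($d{\left(I \right)} = -3 - 5 = -8$)
$Y{\left(O \right)} = \frac{3}{-9 + O^{\frac{3}{2}}}$ ($Y{\left(O \right)} = \frac{3}{-9 + O \sqrt{O}} = \frac{3}{-9 + O^{\frac{3}{2}}}$)
$S = -8$
$R{\left(J,o \right)} = -4 - \frac{3}{-9 + \frac{\sqrt{3} \left(- o\right)^{\frac{3}{2}}}{9}}$ ($R{\left(J,o \right)} = -4 - \frac{3}{-9 + \left(\frac{o}{-3}\right)^{\frac{3}{2}}} = -4 - \frac{3}{-9 + \left(o \left(- \frac{1}{3}\right)\right)^{\frac{3}{2}}} = -4 - \frac{3}{-9 + \left(- \frac{o}{3}\right)^{\frac{3}{2}}} = -4 - \frac{3}{-9 + \frac{\sqrt{3} \left(- o\right)^{\frac{3}{2}}}{9}}$)
$- 2 R{\left(S,-2 \right)} \left(-2\right) = - 2 \left(-4 - \frac{3}{-9 + \frac{\sqrt{3} \left(\left(-1\right) \left(-2\right)\right)^{\frac{3}{2}}}{9}}\right) \left(-2\right) = - 2 \left(-4 - \frac{3}{-9 + \frac{\sqrt{3} \cdot 2^{\frac{3}{2}}}{9}}\right) \left(-2\right) = - 2 \left(-4 - \frac{3}{-9 + \frac{\sqrt{3} \cdot 2 \sqrt{2}}{9}}\right) \left(-2\right) = - 2 \left(-4 - \frac{3}{-9 + \frac{2 \sqrt{6}}{9}}\right) \left(-2\right) = \left(8 + \frac{6}{-9 + \frac{2 \sqrt{6}}{9}}\right) \left(-2\right) = -16 - \frac{12}{-9 + \frac{2 \sqrt{6}}{9}}$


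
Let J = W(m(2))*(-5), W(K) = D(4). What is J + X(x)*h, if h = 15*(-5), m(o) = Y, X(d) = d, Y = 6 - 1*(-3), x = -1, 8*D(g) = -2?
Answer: 305/4 ≈ 76.250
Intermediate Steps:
D(g) = -1/4 (D(g) = (1/8)*(-2) = -1/4)
Y = 9 (Y = 6 + 3 = 9)
m(o) = 9
W(K) = -1/4
h = -75
J = 5/4 (J = -1/4*(-5) = 5/4 ≈ 1.2500)
J + X(x)*h = 5/4 - 1*(-75) = 5/4 + 75 = 305/4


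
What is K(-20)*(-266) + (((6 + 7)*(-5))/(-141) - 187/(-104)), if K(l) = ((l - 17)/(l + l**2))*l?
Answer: -7562825/14664 ≈ -515.74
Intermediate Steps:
K(l) = l*(-17 + l)/(l + l**2) (K(l) = ((-17 + l)/(l + l**2))*l = l*(-17 + l)/(l + l**2))
K(-20)*(-266) + (((6 + 7)*(-5))/(-141) - 187/(-104)) = ((-17 - 20)/(1 - 20))*(-266) + (((6 + 7)*(-5))/(-141) - 187/(-104)) = (-37/(-19))*(-266) + ((13*(-5))*(-1/141) - 187*(-1/104)) = -1/19*(-37)*(-266) + (-65*(-1/141) + 187/104) = (37/19)*(-266) + (65/141 + 187/104) = -518 + 33127/14664 = -7562825/14664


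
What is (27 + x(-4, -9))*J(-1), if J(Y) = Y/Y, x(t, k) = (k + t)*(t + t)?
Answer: 131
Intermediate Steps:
x(t, k) = 2*t*(k + t) (x(t, k) = (k + t)*(2*t) = 2*t*(k + t))
J(Y) = 1
(27 + x(-4, -9))*J(-1) = (27 + 2*(-4)*(-9 - 4))*1 = (27 + 2*(-4)*(-13))*1 = (27 + 104)*1 = 131*1 = 131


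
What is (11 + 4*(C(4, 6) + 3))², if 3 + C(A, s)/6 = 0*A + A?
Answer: 2209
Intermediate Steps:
C(A, s) = -18 + 6*A (C(A, s) = -18 + 6*(0*A + A) = -18 + 6*(0 + A) = -18 + 6*A)
(11 + 4*(C(4, 6) + 3))² = (11 + 4*((-18 + 6*4) + 3))² = (11 + 4*((-18 + 24) + 3))² = (11 + 4*(6 + 3))² = (11 + 4*9)² = (11 + 36)² = 47² = 2209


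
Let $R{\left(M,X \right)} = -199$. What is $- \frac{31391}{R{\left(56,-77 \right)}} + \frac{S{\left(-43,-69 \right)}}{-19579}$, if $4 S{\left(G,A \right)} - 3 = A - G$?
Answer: $\frac{2458422133}{15584884} \approx 157.74$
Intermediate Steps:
$S{\left(G,A \right)} = \frac{3}{4} - \frac{G}{4} + \frac{A}{4}$ ($S{\left(G,A \right)} = \frac{3}{4} + \frac{A - G}{4} = \frac{3}{4} + \left(- \frac{G}{4} + \frac{A}{4}\right) = \frac{3}{4} - \frac{G}{4} + \frac{A}{4}$)
$- \frac{31391}{R{\left(56,-77 \right)}} + \frac{S{\left(-43,-69 \right)}}{-19579} = - \frac{31391}{-199} + \frac{\frac{3}{4} - - \frac{43}{4} + \frac{1}{4} \left(-69\right)}{-19579} = \left(-31391\right) \left(- \frac{1}{199}\right) + \left(\frac{3}{4} + \frac{43}{4} - \frac{69}{4}\right) \left(- \frac{1}{19579}\right) = \frac{31391}{199} - - \frac{23}{78316} = \frac{31391}{199} + \frac{23}{78316} = \frac{2458422133}{15584884}$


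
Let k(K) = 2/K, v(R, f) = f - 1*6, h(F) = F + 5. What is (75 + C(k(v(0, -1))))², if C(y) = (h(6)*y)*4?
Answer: 190969/49 ≈ 3897.3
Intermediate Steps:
h(F) = 5 + F
v(R, f) = -6 + f (v(R, f) = f - 6 = -6 + f)
C(y) = 44*y (C(y) = ((5 + 6)*y)*4 = (11*y)*4 = 44*y)
(75 + C(k(v(0, -1))))² = (75 + 44*(2/(-6 - 1)))² = (75 + 44*(2/(-7)))² = (75 + 44*(2*(-⅐)))² = (75 + 44*(-2/7))² = (75 - 88/7)² = (437/7)² = 190969/49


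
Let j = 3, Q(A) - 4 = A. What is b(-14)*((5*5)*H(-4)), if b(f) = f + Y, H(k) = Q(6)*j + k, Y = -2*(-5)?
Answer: -2600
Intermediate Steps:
Q(A) = 4 + A
Y = 10
H(k) = 30 + k (H(k) = (4 + 6)*3 + k = 10*3 + k = 30 + k)
b(f) = 10 + f (b(f) = f + 10 = 10 + f)
b(-14)*((5*5)*H(-4)) = (10 - 14)*((5*5)*(30 - 4)) = -100*26 = -4*650 = -2600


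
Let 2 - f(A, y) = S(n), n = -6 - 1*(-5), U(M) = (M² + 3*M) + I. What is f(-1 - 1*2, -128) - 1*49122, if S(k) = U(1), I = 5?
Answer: -49129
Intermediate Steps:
U(M) = 5 + M² + 3*M (U(M) = (M² + 3*M) + 5 = 5 + M² + 3*M)
n = -1 (n = -6 + 5 = -1)
S(k) = 9 (S(k) = 5 + 1² + 3*1 = 5 + 1 + 3 = 9)
f(A, y) = -7 (f(A, y) = 2 - 1*9 = 2 - 9 = -7)
f(-1 - 1*2, -128) - 1*49122 = -7 - 1*49122 = -7 - 49122 = -49129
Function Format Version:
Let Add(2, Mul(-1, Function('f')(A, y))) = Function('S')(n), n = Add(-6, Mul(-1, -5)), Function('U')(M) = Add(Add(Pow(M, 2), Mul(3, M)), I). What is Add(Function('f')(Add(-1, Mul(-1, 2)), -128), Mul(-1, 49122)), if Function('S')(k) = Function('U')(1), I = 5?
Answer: -49129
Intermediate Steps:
Function('U')(M) = Add(5, Pow(M, 2), Mul(3, M)) (Function('U')(M) = Add(Add(Pow(M, 2), Mul(3, M)), 5) = Add(5, Pow(M, 2), Mul(3, M)))
n = -1 (n = Add(-6, 5) = -1)
Function('S')(k) = 9 (Function('S')(k) = Add(5, Pow(1, 2), Mul(3, 1)) = Add(5, 1, 3) = 9)
Function('f')(A, y) = -7 (Function('f')(A, y) = Add(2, Mul(-1, 9)) = Add(2, -9) = -7)
Add(Function('f')(Add(-1, Mul(-1, 2)), -128), Mul(-1, 49122)) = Add(-7, Mul(-1, 49122)) = Add(-7, -49122) = -49129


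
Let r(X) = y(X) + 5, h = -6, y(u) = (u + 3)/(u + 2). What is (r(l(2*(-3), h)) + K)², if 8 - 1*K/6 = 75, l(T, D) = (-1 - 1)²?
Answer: 5640625/36 ≈ 1.5668e+5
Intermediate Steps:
y(u) = (3 + u)/(2 + u)
l(T, D) = 4 (l(T, D) = (-2)² = 4)
K = -402 (K = 48 - 6*75 = 48 - 450 = -402)
r(X) = 5 + (3 + X)/(2 + X) (r(X) = (3 + X)/(2 + X) + 5 = 5 + (3 + X)/(2 + X))
(r(l(2*(-3), h)) + K)² = ((13 + 6*4)/(2 + 4) - 402)² = ((13 + 24)/6 - 402)² = ((⅙)*37 - 402)² = (37/6 - 402)² = (-2375/6)² = 5640625/36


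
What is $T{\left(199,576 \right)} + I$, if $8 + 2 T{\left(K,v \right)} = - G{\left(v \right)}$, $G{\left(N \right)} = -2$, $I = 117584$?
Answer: $117581$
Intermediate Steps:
$T{\left(K,v \right)} = -3$ ($T{\left(K,v \right)} = -4 + \frac{\left(-1\right) \left(-2\right)}{2} = -4 + \frac{1}{2} \cdot 2 = -4 + 1 = -3$)
$T{\left(199,576 \right)} + I = -3 + 117584 = 117581$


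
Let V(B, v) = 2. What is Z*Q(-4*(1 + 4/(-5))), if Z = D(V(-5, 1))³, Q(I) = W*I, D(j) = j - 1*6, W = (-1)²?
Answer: 256/5 ≈ 51.200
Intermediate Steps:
W = 1
D(j) = -6 + j (D(j) = j - 6 = -6 + j)
Q(I) = I (Q(I) = 1*I = I)
Z = -64 (Z = (-6 + 2)³ = (-4)³ = -64)
Z*Q(-4*(1 + 4/(-5))) = -(-256)*(1 + 4/(-5)) = -(-256)*(1 + 4*(-⅕)) = -(-256)*(1 - ⅘) = -(-256)/5 = -64*(-⅘) = 256/5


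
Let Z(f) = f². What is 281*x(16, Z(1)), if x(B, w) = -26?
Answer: -7306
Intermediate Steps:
281*x(16, Z(1)) = 281*(-26) = -7306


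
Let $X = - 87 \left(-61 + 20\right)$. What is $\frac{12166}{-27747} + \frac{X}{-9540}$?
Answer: $- \frac{23893021}{29411820} \approx -0.81236$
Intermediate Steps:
$X = 3567$ ($X = \left(-87\right) \left(-41\right) = 3567$)
$\frac{12166}{-27747} + \frac{X}{-9540} = \frac{12166}{-27747} + \frac{3567}{-9540} = 12166 \left(- \frac{1}{27747}\right) + 3567 \left(- \frac{1}{9540}\right) = - \frac{12166}{27747} - \frac{1189}{3180} = - \frac{23893021}{29411820}$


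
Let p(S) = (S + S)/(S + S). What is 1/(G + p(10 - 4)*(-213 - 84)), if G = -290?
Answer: -1/587 ≈ -0.0017036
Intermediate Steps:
p(S) = 1 (p(S) = (2*S)/((2*S)) = (2*S)*(1/(2*S)) = 1)
1/(G + p(10 - 4)*(-213 - 84)) = 1/(-290 + 1*(-213 - 84)) = 1/(-290 + 1*(-297)) = 1/(-290 - 297) = 1/(-587) = -1/587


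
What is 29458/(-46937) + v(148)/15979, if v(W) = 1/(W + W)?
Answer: -12666357285/20181988328 ≈ -0.62761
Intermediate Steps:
v(W) = 1/(2*W)
29458/(-46937) + v(148)/15979 = 29458/(-46937) + ((½)/148)/15979 = 29458*(-1/46937) + ((½)*(1/148))*(1/15979) = -2678/4267 + (1/296)*(1/15979) = -2678/4267 + 1/4729784 = -12666357285/20181988328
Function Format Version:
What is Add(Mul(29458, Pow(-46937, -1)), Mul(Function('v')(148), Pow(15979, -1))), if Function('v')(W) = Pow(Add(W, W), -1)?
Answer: Rational(-12666357285, 20181988328) ≈ -0.62761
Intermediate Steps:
Function('v')(W) = Mul(Rational(1, 2), Pow(W, -1)) (Function('v')(W) = Pow(Mul(2, W), -1) = Mul(Rational(1, 2), Pow(W, -1)))
Add(Mul(29458, Pow(-46937, -1)), Mul(Function('v')(148), Pow(15979, -1))) = Add(Mul(29458, Pow(-46937, -1)), Mul(Mul(Rational(1, 2), Pow(148, -1)), Pow(15979, -1))) = Add(Mul(29458, Rational(-1, 46937)), Mul(Mul(Rational(1, 2), Rational(1, 148)), Rational(1, 15979))) = Add(Rational(-2678, 4267), Mul(Rational(1, 296), Rational(1, 15979))) = Add(Rational(-2678, 4267), Rational(1, 4729784)) = Rational(-12666357285, 20181988328)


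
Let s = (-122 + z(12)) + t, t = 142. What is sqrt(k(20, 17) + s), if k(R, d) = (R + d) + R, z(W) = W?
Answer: sqrt(89) ≈ 9.4340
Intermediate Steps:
s = 32 (s = (-122 + 12) + 142 = -110 + 142 = 32)
k(R, d) = d + 2*R
sqrt(k(20, 17) + s) = sqrt((17 + 2*20) + 32) = sqrt((17 + 40) + 32) = sqrt(57 + 32) = sqrt(89)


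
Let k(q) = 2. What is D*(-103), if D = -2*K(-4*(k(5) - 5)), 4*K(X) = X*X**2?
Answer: 88992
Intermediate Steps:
K(X) = X**3/4 (K(X) = (X*X**2)/4 = X**3/4)
D = -864 (D = -(-4*(2 - 5))**3/2 = -(-4*(-3))**3/2 = -12**3/2 = -1728/2 = -2*432 = -864)
D*(-103) = -864*(-103) = 88992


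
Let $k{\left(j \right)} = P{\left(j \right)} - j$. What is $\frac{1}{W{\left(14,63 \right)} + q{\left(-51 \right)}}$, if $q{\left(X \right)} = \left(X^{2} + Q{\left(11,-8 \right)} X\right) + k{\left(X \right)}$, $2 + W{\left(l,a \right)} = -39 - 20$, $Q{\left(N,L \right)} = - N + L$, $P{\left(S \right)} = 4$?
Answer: $\frac{1}{3564} \approx 0.00028058$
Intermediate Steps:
$Q{\left(N,L \right)} = L - N$
$W{\left(l,a \right)} = -61$ ($W{\left(l,a \right)} = -2 - 59 = -61$)
$k{\left(j \right)} = 4 - j$
$q{\left(X \right)} = 4 + X^{2} - 20 X$ ($q{\left(X \right)} = \left(X^{2} + \left(-8 - 11\right) X\right) - \left(-4 + X\right) = \left(X^{2} - 19 X\right) - \left(-4 + X\right) = 4 + X^{2} - 20 X$)
$\frac{1}{W{\left(14,63 \right)} + q{\left(-51 \right)}} = \frac{1}{-61 + \left(4 + \left(-51\right)^{2} - -1020\right)} = \frac{1}{-61 + \left(4 + 2601 + 1020\right)} = \frac{1}{-61 + 3625} = \frac{1}{3564}$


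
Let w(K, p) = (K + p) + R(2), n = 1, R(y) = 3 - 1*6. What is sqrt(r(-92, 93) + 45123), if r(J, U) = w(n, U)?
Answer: sqrt(45214) ≈ 212.64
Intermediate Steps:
R(y) = -3 (R(y) = 3 - 6 = -3)
w(K, p) = -3 + K + p (w(K, p) = (K + p) - 3 = -3 + K + p)
r(J, U) = -2 + U (r(J, U) = -3 + 1 + U = -2 + U)
sqrt(r(-92, 93) + 45123) = sqrt((-2 + 93) + 45123) = sqrt(91 + 45123) = sqrt(45214)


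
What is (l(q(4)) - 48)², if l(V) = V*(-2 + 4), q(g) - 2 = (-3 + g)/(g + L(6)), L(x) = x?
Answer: 47961/25 ≈ 1918.4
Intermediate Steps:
q(g) = 2 + (-3 + g)/(6 + g) (q(g) = 2 + (-3 + g)/(g + 6) = 2 + (-3 + g)/(6 + g))
l(V) = 2*V (l(V) = V*2 = 2*V)
(l(q(4)) - 48)² = (2*(3*(3 + 4)/(6 + 4)) - 48)² = (2*(3*7/10) - 48)² = (2*(3*(⅒)*7) - 48)² = (2*(21/10) - 48)² = (21/5 - 48)² = (-219/5)² = 47961/25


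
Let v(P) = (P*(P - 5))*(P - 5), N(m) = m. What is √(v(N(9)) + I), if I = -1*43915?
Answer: 13*I*√259 ≈ 209.22*I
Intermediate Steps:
v(P) = P*(-5 + P)² (v(P) = (P*(-5 + P))*(-5 + P) = P*(-5 + P)²)
I = -43915
√(v(N(9)) + I) = √(9*(-5 + 9)² - 43915) = √(9*4² - 43915) = √(9*16 - 43915) = √(144 - 43915) = √(-43771) = 13*I*√259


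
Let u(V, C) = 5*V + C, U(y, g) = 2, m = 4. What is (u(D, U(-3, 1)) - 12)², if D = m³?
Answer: 96100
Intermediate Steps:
D = 64 (D = 4³ = 64)
u(V, C) = C + 5*V
(u(D, U(-3, 1)) - 12)² = ((2 + 5*64) - 12)² = ((2 + 320) - 12)² = (322 - 12)² = 310² = 96100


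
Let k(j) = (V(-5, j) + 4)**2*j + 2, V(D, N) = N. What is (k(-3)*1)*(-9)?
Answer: 9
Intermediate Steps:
k(j) = 2 + j*(4 + j)**2 (k(j) = (j + 4)**2*j + 2 = (4 + j)**2*j + 2 = j*(4 + j)**2 + 2 = 2 + j*(4 + j)**2)
(k(-3)*1)*(-9) = ((2 - 3*(4 - 3)**2)*1)*(-9) = ((2 - 3*1**2)*1)*(-9) = ((2 - 3*1)*1)*(-9) = ((2 - 3)*1)*(-9) = -1*1*(-9) = -1*(-9) = 9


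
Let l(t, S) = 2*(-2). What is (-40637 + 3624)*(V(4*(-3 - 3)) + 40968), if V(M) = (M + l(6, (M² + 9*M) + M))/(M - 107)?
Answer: -198642700868/131 ≈ -1.5164e+9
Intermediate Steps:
l(t, S) = -4
V(M) = (-4 + M)/(-107 + M) (V(M) = (M - 4)/(M - 107) = (-4 + M)/(-107 + M))
(-40637 + 3624)*(V(4*(-3 - 3)) + 40968) = (-40637 + 3624)*((-4 + 4*(-3 - 3))/(-107 + 4*(-3 - 3)) + 40968) = -37013*((-4 + 4*(-6))/(-107 + 4*(-6)) + 40968) = -37013*((-4 - 24)/(-107 - 24) + 40968) = -37013*(-28/(-131) + 40968) = -37013*(-1/131*(-28) + 40968) = -37013*(28/131 + 40968) = -37013*5366836/131 = -198642700868/131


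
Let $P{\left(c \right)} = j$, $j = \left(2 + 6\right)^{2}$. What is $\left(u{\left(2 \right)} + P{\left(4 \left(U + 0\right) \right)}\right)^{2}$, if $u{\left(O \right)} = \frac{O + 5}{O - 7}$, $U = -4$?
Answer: $\frac{97969}{25} \approx 3918.8$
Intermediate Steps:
$j = 64$ ($j = 8^{2} = 64$)
$u{\left(O \right)} = \frac{5 + O}{-7 + O}$
$P{\left(c \right)} = 64$
$\left(u{\left(2 \right)} + P{\left(4 \left(U + 0\right) \right)}\right)^{2} = \left(\frac{5 + 2}{-7 + 2} + 64\right)^{2} = \left(\frac{1}{-5} \cdot 7 + 64\right)^{2} = \left(\left(- \frac{1}{5}\right) 7 + 64\right)^{2} = \left(- \frac{7}{5} + 64\right)^{2} = \left(\frac{313}{5}\right)^{2} = \frac{97969}{25}$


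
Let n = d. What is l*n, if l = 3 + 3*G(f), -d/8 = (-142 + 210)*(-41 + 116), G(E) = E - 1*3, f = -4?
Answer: 734400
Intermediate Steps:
G(E) = -3 + E (G(E) = E - 3 = -3 + E)
d = -40800 (d = -8*(-142 + 210)*(-41 + 116) = -544*75 = -8*5100 = -40800)
n = -40800
l = -18 (l = 3 + 3*(-3 - 4) = 3 + 3*(-7) = 3 - 21 = -18)
l*n = -18*(-40800) = 734400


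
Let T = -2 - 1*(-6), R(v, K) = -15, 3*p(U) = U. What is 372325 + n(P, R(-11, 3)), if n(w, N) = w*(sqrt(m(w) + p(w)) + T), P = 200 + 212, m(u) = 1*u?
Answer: 373973 + 1648*sqrt(309)/3 ≈ 3.8363e+5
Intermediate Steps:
m(u) = u
p(U) = U/3
T = 4 (T = -2 + 6 = 4)
P = 412
n(w, N) = w*(4 + 2*sqrt(3)*sqrt(w)/3) (n(w, N) = w*(sqrt(w + w/3) + 4) = w*(sqrt(4*w/3) + 4) = w*(2*sqrt(3)*sqrt(w)/3 + 4) = w*(4 + 2*sqrt(3)*sqrt(w)/3))
372325 + n(P, R(-11, 3)) = 372325 + (2/3)*412*(6 + sqrt(3)*sqrt(412)) = 372325 + (2/3)*412*(6 + sqrt(3)*(2*sqrt(103))) = 372325 + (2/3)*412*(6 + 2*sqrt(309)) = 372325 + (1648 + 1648*sqrt(309)/3) = 373973 + 1648*sqrt(309)/3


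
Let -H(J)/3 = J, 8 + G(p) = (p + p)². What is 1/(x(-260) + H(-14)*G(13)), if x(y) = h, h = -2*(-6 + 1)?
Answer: 1/28066 ≈ 3.5630e-5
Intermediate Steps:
G(p) = -8 + 4*p² (G(p) = -8 + (p + p)² = -8 + (2*p)² = -8 + 4*p²)
h = 10 (h = -2*(-5) = 10)
H(J) = -3*J
x(y) = 10
1/(x(-260) + H(-14)*G(13)) = 1/(10 + (-3*(-14))*(-8 + 4*13²)) = 1/(10 + 42*(-8 + 4*169)) = 1/(10 + 42*(-8 + 676)) = 1/(10 + 42*668) = 1/(10 + 28056) = 1/28066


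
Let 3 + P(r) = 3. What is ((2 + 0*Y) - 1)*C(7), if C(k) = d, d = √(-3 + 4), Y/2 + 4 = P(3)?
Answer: 1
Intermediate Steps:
P(r) = 0 (P(r) = -3 + 3 = 0)
Y = -8 (Y = -8 + 2*0 = -8 + 0 = -8)
d = 1 (d = √1 = 1)
C(k) = 1
((2 + 0*Y) - 1)*C(7) = ((2 + 0*(-8)) - 1)*1 = ((2 + 0) - 1)*1 = (2 - 1)*1 = 1*1 = 1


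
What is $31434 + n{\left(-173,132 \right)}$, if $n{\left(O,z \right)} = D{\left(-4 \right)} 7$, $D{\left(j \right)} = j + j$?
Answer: $31378$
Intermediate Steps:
$D{\left(j \right)} = 2 j$
$n{\left(O,z \right)} = -56$ ($n{\left(O,z \right)} = 2 \left(-4\right) 7 = \left(-8\right) 7 = -56$)
$31434 + n{\left(-173,132 \right)} = 31434 - 56 = 31378$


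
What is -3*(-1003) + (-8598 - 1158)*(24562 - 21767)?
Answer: -27265011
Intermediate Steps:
-3*(-1003) + (-8598 - 1158)*(24562 - 21767) = 3009 - 9756*2795 = 3009 - 27268020 = -27265011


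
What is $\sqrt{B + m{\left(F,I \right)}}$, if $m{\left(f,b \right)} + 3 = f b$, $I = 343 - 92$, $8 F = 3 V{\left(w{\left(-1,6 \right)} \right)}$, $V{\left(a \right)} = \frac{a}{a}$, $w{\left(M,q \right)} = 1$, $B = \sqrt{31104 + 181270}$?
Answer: $\frac{\sqrt{1458 + 16 \sqrt{212374}}}{4} \approx 23.494$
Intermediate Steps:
$B = \sqrt{212374} \approx 460.84$
$V{\left(a \right)} = 1$
$F = \frac{3}{8}$ ($F = \frac{3 \cdot 1}{8} = \frac{1}{8} \cdot 3 = \frac{3}{8} \approx 0.375$)
$I = 251$
$m{\left(f,b \right)} = -3 + b f$ ($m{\left(f,b \right)} = -3 + f b = -3 + b f$)
$\sqrt{B + m{\left(F,I \right)}} = \sqrt{\sqrt{212374} + \left(-3 + 251 \cdot \frac{3}{8}\right)} = \sqrt{\sqrt{212374} + \left(-3 + \frac{753}{8}\right)} = \sqrt{\sqrt{212374} + \frac{729}{8}} = \sqrt{\frac{729}{8} + \sqrt{212374}}$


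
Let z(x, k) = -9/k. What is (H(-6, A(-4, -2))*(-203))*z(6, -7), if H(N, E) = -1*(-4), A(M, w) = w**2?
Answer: -1044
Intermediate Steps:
H(N, E) = 4
(H(-6, A(-4, -2))*(-203))*z(6, -7) = (4*(-203))*(-9/(-7)) = -(-7308)*(-1)/7 = -812*9/7 = -1044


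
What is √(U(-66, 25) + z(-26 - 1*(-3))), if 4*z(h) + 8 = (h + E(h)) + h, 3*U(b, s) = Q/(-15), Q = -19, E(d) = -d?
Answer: I*√6595/30 ≈ 2.707*I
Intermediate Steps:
U(b, s) = 19/45 (U(b, s) = (-19/(-15))/3 = (-19*(-1/15))/3 = (⅓)*(19/15) = 19/45)
z(h) = -2 + h/4 (z(h) = -2 + ((h - h) + h)/4 = -2 + (0 + h)/4 = -2 + h/4)
√(U(-66, 25) + z(-26 - 1*(-3))) = √(19/45 + (-2 + (-26 - 1*(-3))/4)) = √(19/45 + (-2 + (-26 + 3)/4)) = √(19/45 + (-2 + (¼)*(-23))) = √(19/45 + (-2 - 23/4)) = √(19/45 - 31/4) = √(-1319/180) = I*√6595/30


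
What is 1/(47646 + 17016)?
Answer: 1/64662 ≈ 1.5465e-5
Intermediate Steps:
1/(47646 + 17016) = 1/64662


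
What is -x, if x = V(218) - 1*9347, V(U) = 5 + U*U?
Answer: -38182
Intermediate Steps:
V(U) = 5 + U²
x = 38182 (x = (5 + 218²) - 1*9347 = (5 + 47524) - 9347 = 47529 - 9347 = 38182)
-x = -1*38182 = -38182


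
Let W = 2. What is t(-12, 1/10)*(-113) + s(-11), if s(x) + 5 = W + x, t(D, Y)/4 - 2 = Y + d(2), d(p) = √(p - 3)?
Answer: -4816/5 - 452*I ≈ -963.2 - 452.0*I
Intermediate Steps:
d(p) = √(-3 + p)
t(D, Y) = 8 + 4*I + 4*Y (t(D, Y) = 8 + 4*(Y + √(-3 + 2)) = 8 + 4*(Y + √(-1)) = 8 + 4*(Y + I) = 8 + 4*(I + Y) = 8 + (4*I + 4*Y) = 8 + 4*I + 4*Y)
s(x) = -3 + x (s(x) = -5 + (2 + x) = -3 + x)
t(-12, 1/10)*(-113) + s(-11) = (8 + 4*I + 4/10)*(-113) + (-3 - 11) = (8 + 4*I + 4*(⅒))*(-113) - 14 = (8 + 4*I + ⅖)*(-113) - 14 = (42/5 + 4*I)*(-113) - 14 = (-4746/5 - 452*I) - 14 = -4816/5 - 452*I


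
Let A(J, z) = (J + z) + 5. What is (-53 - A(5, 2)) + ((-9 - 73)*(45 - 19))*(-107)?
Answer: 228059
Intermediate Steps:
A(J, z) = 5 + J + z
(-53 - A(5, 2)) + ((-9 - 73)*(45 - 19))*(-107) = (-53 - (5 + 5 + 2)) + ((-9 - 73)*(45 - 19))*(-107) = (-53 - 1*12) - 82*26*(-107) = (-53 - 12) - 2132*(-107) = -65 + 228124 = 228059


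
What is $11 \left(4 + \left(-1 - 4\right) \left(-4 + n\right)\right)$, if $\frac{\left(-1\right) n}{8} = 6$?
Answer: $2904$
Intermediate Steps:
$n = -48$ ($n = \left(-8\right) 6 = -48$)
$11 \left(4 + \left(-1 - 4\right) \left(-4 + n\right)\right) = 11 \left(4 + \left(-1 - 4\right) \left(-4 - 48\right)\right) = 11 \left(4 - -260\right) = 11 \left(4 + 260\right) = 11 \cdot 264 = 2904$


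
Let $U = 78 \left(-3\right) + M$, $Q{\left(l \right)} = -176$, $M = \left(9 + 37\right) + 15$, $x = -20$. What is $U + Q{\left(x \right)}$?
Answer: $-349$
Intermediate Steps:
$M = 61$ ($M = 46 + 15 = 61$)
$U = -173$ ($U = 78 \left(-3\right) + 61 = -234 + 61 = -173$)
$U + Q{\left(x \right)} = -173 - 176 = -349$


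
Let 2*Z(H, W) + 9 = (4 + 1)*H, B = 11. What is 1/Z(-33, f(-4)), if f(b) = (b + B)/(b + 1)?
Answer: -1/87 ≈ -0.011494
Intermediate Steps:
f(b) = (11 + b)/(1 + b) (f(b) = (b + 11)/(b + 1) = (11 + b)/(1 + b))
Z(H, W) = -9/2 + 5*H/2 (Z(H, W) = -9/2 + ((4 + 1)*H)/2 = -9/2 + (5*H)/2 = -9/2 + 5*H/2)
1/Z(-33, f(-4)) = 1/(-9/2 + (5/2)*(-33)) = 1/(-9/2 - 165/2) = 1/(-87) = -1/87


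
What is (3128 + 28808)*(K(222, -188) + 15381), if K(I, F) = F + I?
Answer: 492293440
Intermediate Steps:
(3128 + 28808)*(K(222, -188) + 15381) = (3128 + 28808)*((-188 + 222) + 15381) = 31936*(34 + 15381) = 31936*15415 = 492293440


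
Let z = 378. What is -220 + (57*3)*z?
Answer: 64418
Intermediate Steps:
-220 + (57*3)*z = -220 + (57*3)*378 = -220 + 171*378 = -220 + 64638 = 64418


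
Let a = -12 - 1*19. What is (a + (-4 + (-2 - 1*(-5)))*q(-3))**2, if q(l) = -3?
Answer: 784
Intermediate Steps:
a = -31 (a = -12 - 19 = -31)
(a + (-4 + (-2 - 1*(-5)))*q(-3))**2 = (-31 + (-4 + (-2 - 1*(-5)))*(-3))**2 = (-31 + (-4 + (-2 + 5))*(-3))**2 = (-31 + (-4 + 3)*(-3))**2 = (-31 - 1*(-3))**2 = (-31 + 3)**2 = (-28)**2 = 784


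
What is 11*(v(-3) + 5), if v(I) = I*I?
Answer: 154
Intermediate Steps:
v(I) = I²
11*(v(-3) + 5) = 11*((-3)² + 5) = 11*(9 + 5) = 11*14 = 154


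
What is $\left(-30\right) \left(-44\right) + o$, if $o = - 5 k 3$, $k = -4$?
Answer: $1380$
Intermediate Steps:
$o = 60$ ($o = \left(-5\right) \left(-4\right) 3 = 20 \cdot 3 = 60$)
$\left(-30\right) \left(-44\right) + o = \left(-30\right) \left(-44\right) + 60 = 1320 + 60 = 1380$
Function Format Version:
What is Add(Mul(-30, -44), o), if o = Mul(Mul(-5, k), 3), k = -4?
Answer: 1380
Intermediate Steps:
o = 60 (o = Mul(Mul(-5, -4), 3) = Mul(20, 3) = 60)
Add(Mul(-30, -44), o) = Add(Mul(-30, -44), 60) = Add(1320, 60) = 1380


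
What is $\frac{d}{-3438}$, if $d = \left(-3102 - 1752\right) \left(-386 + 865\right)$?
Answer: $\frac{387511}{573} \approx 676.28$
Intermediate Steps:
$d = -2325066$ ($d = \left(-4854\right) 479 = -2325066$)
$\frac{d}{-3438} = - \frac{2325066}{-3438} = \left(-2325066\right) \left(- \frac{1}{3438}\right) = \frac{387511}{573}$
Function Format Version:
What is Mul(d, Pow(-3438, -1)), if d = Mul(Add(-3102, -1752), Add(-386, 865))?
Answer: Rational(387511, 573) ≈ 676.28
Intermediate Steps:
d = -2325066 (d = Mul(-4854, 479) = -2325066)
Mul(d, Pow(-3438, -1)) = Mul(-2325066, Pow(-3438, -1)) = Mul(-2325066, Rational(-1, 3438)) = Rational(387511, 573)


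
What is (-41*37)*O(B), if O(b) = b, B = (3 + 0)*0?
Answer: 0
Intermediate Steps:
B = 0 (B = 3*0 = 0)
(-41*37)*O(B) = -41*37*0 = -1517*0 = 0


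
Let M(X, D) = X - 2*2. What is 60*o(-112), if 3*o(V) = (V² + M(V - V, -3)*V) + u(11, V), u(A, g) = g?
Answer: 257600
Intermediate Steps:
M(X, D) = -4 + X (M(X, D) = X - 4 = -4 + X)
o(V) = -V + V²/3 (o(V) = ((V² + (-4 + (V - V))*V) + V)/3 = ((V² + (-4 + 0)*V) + V)/3 = ((V² - 4*V) + V)/3 = (V² - 3*V)/3 = -V + V²/3)
60*o(-112) = 60*((⅓)*(-112)*(-3 - 112)) = 60*((⅓)*(-112)*(-115)) = 60*(12880/3) = 257600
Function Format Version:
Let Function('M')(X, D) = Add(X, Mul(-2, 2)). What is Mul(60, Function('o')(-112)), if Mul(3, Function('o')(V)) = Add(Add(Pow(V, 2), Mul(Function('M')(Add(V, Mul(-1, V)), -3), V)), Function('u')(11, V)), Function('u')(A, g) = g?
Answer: 257600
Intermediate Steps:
Function('M')(X, D) = Add(-4, X) (Function('M')(X, D) = Add(X, -4) = Add(-4, X))
Function('o')(V) = Add(Mul(-1, V), Mul(Rational(1, 3), Pow(V, 2))) (Function('o')(V) = Mul(Rational(1, 3), Add(Add(Pow(V, 2), Mul(Add(-4, Add(V, Mul(-1, V))), V)), V)) = Mul(Rational(1, 3), Add(Add(Pow(V, 2), Mul(Add(-4, 0), V)), V)) = Mul(Rational(1, 3), Add(Add(Pow(V, 2), Mul(-4, V)), V)) = Mul(Rational(1, 3), Add(Pow(V, 2), Mul(-3, V))) = Add(Mul(-1, V), Mul(Rational(1, 3), Pow(V, 2))))
Mul(60, Function('o')(-112)) = Mul(60, Mul(Rational(1, 3), -112, Add(-3, -112))) = Mul(60, Mul(Rational(1, 3), -112, -115)) = Mul(60, Rational(12880, 3)) = 257600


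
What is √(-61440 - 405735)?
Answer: 5*I*√18687 ≈ 683.5*I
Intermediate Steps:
√(-61440 - 405735) = √(-467175) = 5*I*√18687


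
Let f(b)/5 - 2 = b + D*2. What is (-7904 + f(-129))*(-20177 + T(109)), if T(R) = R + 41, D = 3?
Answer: 170409743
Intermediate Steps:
T(R) = 41 + R
f(b) = 40 + 5*b (f(b) = 10 + 5*(b + 3*2) = 10 + 5*(b + 6) = 10 + 5*(6 + b) = 10 + (30 + 5*b) = 40 + 5*b)
(-7904 + f(-129))*(-20177 + T(109)) = (-7904 + (40 + 5*(-129)))*(-20177 + (41 + 109)) = (-7904 + (40 - 645))*(-20177 + 150) = (-7904 - 605)*(-20027) = -8509*(-20027) = 170409743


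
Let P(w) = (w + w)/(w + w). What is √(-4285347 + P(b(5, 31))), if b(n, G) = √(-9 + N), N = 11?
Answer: I*√4285346 ≈ 2070.1*I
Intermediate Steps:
b(n, G) = √2 (b(n, G) = √(-9 + 11) = √2)
P(w) = 1 (P(w) = (2*w)/((2*w)) = (2*w)*(1/(2*w)) = 1)
√(-4285347 + P(b(5, 31))) = √(-4285347 + 1) = √(-4285346) = I*√4285346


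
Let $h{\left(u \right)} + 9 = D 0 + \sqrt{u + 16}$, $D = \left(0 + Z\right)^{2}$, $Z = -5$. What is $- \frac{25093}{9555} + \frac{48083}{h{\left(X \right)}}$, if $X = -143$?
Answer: $- \frac{318470533}{152880} - \frac{48083 i \sqrt{127}}{208} \approx -2083.1 - 2605.1 i$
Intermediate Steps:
$D = 25$ ($D = \left(0 - 5\right)^{2} = \left(-5\right)^{2} = 25$)
$h{\left(u \right)} = -9 + \sqrt{16 + u}$ ($h{\left(u \right)} = -9 + \left(25 \cdot 0 + \sqrt{u + 16}\right) = -9 + \left(0 + \sqrt{16 + u}\right) = -9 + \sqrt{16 + u}$)
$- \frac{25093}{9555} + \frac{48083}{h{\left(X \right)}} = - \frac{25093}{9555} + \frac{48083}{-9 + \sqrt{16 - 143}} = \left(-25093\right) \frac{1}{9555} + \frac{48083}{-9 + \sqrt{-127}} = - \frac{25093}{9555} + \frac{48083}{-9 + i \sqrt{127}}$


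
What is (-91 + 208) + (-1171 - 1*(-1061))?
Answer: 7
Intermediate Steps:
(-91 + 208) + (-1171 - 1*(-1061)) = 117 + (-1171 + 1061) = 117 - 110 = 7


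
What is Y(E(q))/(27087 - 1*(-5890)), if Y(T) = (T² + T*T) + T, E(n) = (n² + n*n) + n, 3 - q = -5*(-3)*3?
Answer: 3472554/4711 ≈ 737.12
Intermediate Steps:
q = -42 (q = 3 - (-5*(-3))*3 = 3 - 15*3 = 3 - 1*45 = 3 - 45 = -42)
E(n) = n + 2*n² (E(n) = (n² + n²) + n = 2*n² + n = n + 2*n²)
Y(T) = T + 2*T² (Y(T) = (T² + T²) + T = 2*T² + T = T + 2*T²)
Y(E(q))/(27087 - 1*(-5890)) = ((-42*(1 + 2*(-42)))*(1 + 2*(-42*(1 + 2*(-42)))))/(27087 - 1*(-5890)) = ((-42*(1 - 84))*(1 + 2*(-42*(1 - 84))))/(27087 + 5890) = ((-42*(-83))*(1 + 2*(-42*(-83))))/32977 = (3486*(1 + 2*3486))*(1/32977) = (3486*(1 + 6972))*(1/32977) = (3486*6973)*(1/32977) = 24307878*(1/32977) = 3472554/4711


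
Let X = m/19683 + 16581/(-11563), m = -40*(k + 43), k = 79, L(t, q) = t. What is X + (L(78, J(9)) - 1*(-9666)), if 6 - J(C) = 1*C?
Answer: 2217298299313/227594529 ≈ 9742.3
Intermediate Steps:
J(C) = 6 - C
m = -4880 (m = -40*(79 + 43) = -40*122 = -4880)
X = -382791263/227594529 (X = -4880/19683 + 16581/(-11563) = -4880*1/19683 + 16581*(-1/11563) = -4880/19683 - 16581/11563 = -382791263/227594529 ≈ -1.6819)
X + (L(78, J(9)) - 1*(-9666)) = -382791263/227594529 + (78 - 1*(-9666)) = -382791263/227594529 + (78 + 9666) = -382791263/227594529 + 9744 = 2217298299313/227594529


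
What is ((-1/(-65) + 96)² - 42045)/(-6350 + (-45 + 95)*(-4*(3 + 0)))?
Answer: 69345022/14681875 ≈ 4.7232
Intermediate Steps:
((-1/(-65) + 96)² - 42045)/(-6350 + (-45 + 95)*(-4*(3 + 0))) = ((-1*(-1/65) + 96)² - 42045)/(-6350 + 50*(-4*3)) = ((1/65 + 96)² - 42045)/(-6350 + 50*(-12)) = ((6241/65)² - 42045)/(-6350 - 600) = (38950081/4225 - 42045)/(-6950) = -138690044/4225*(-1/6950) = 69345022/14681875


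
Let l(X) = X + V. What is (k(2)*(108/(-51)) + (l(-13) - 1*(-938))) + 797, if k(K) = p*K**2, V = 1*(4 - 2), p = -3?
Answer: 29740/17 ≈ 1749.4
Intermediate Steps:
V = 2 (V = 1*2 = 2)
k(K) = -3*K**2
l(X) = 2 + X (l(X) = X + 2 = 2 + X)
(k(2)*(108/(-51)) + (l(-13) - 1*(-938))) + 797 = ((-3*2**2)*(108/(-51)) + ((2 - 13) - 1*(-938))) + 797 = ((-3*4)*(108*(-1/51)) + (-11 + 938)) + 797 = (-12*(-36/17) + 927) + 797 = (432/17 + 927) + 797 = 16191/17 + 797 = 29740/17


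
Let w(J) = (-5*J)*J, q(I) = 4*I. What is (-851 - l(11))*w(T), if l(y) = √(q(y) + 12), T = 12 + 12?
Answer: 2450880 + 5760*√14 ≈ 2.4724e+6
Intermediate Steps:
T = 24
w(J) = -5*J²
l(y) = √(12 + 4*y) (l(y) = √(4*y + 12) = √(12 + 4*y))
(-851 - l(11))*w(T) = (-851 - 2*√(3 + 11))*(-5*24²) = (-851 - 2*√14)*(-5*576) = (-851 - 2*√14)*(-2880) = 2450880 + 5760*√14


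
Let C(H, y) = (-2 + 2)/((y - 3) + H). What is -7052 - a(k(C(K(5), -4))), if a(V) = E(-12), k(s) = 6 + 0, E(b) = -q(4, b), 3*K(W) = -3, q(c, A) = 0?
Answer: -7052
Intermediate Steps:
K(W) = -1 (K(W) = (1/3)*(-3) = -1)
C(H, y) = 0 (C(H, y) = 0/((-3 + y) + H) = 0/(-3 + H + y) = 0)
E(b) = 0 (E(b) = -1*0 = 0)
k(s) = 6
a(V) = 0
-7052 - a(k(C(K(5), -4))) = -7052 - 1*0 = -7052 + 0 = -7052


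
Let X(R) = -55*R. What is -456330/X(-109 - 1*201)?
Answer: -45633/1705 ≈ -26.764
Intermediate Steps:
-456330/X(-109 - 1*201) = -456330*(-1/(55*(-109 - 1*201))) = -456330*(-1/(55*(-109 - 201))) = -456330/((-55*(-310))) = -456330/17050 = -456330*1/17050 = -45633/1705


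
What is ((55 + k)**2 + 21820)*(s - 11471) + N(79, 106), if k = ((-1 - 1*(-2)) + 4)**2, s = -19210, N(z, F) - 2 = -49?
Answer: -865817867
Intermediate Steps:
N(z, F) = -47 (N(z, F) = 2 - 49 = -47)
k = 25 (k = ((-1 + 2) + 4)**2 = (1 + 4)**2 = 5**2 = 25)
((55 + k)**2 + 21820)*(s - 11471) + N(79, 106) = ((55 + 25)**2 + 21820)*(-19210 - 11471) - 47 = (80**2 + 21820)*(-30681) - 47 = (6400 + 21820)*(-30681) - 47 = 28220*(-30681) - 47 = -865817820 - 47 = -865817867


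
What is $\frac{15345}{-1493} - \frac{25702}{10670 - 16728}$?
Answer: $- \frac{27293462}{4522297} \approx -6.0353$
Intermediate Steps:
$\frac{15345}{-1493} - \frac{25702}{10670 - 16728} = 15345 \left(- \frac{1}{1493}\right) - \frac{25702}{10670 - 16728} = - \frac{15345}{1493} - \frac{25702}{-6058} = - \frac{15345}{1493} - - \frac{12851}{3029} = - \frac{15345}{1493} + \frac{12851}{3029} = - \frac{27293462}{4522297}$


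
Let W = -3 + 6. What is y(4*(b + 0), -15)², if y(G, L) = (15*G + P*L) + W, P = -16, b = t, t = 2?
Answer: 131769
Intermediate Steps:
W = 3
b = 2
y(G, L) = 3 - 16*L + 15*G (y(G, L) = (15*G - 16*L) + 3 = (-16*L + 15*G) + 3 = 3 - 16*L + 15*G)
y(4*(b + 0), -15)² = (3 - 16*(-15) + 15*(4*(2 + 0)))² = (3 + 240 + 15*(4*2))² = (3 + 240 + 15*8)² = (3 + 240 + 120)² = 363² = 131769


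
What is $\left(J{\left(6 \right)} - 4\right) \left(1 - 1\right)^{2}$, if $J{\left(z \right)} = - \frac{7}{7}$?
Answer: $0$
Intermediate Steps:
$J{\left(z \right)} = -1$ ($J{\left(z \right)} = \left(-7\right) \frac{1}{7} = -1$)
$\left(J{\left(6 \right)} - 4\right) \left(1 - 1\right)^{2} = \left(-1 - 4\right) \left(1 - 1\right)^{2} = - 5 \cdot 0^{2} = \left(-5\right) 0 = 0$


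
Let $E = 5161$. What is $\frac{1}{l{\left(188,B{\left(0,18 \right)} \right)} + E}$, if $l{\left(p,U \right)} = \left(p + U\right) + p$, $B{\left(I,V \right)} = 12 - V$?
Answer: $\frac{1}{5531} \approx 0.0001808$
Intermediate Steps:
$l{\left(p,U \right)} = U + 2 p$ ($l{\left(p,U \right)} = \left(U + p\right) + p = U + 2 p$)
$\frac{1}{l{\left(188,B{\left(0,18 \right)} \right)} + E} = \frac{1}{\left(\left(12 - 18\right) + 2 \cdot 188\right) + 5161} = \frac{1}{\left(\left(12 - 18\right) + 376\right) + 5161} = \frac{1}{\left(-6 + 376\right) + 5161} = \frac{1}{370 + 5161} = \frac{1}{5531}$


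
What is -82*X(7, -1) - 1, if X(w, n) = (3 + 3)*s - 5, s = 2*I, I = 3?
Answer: -2543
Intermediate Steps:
s = 6 (s = 2*3 = 6)
X(w, n) = 31 (X(w, n) = (3 + 3)*6 - 5 = 6*6 - 5 = 36 - 5 = 31)
-82*X(7, -1) - 1 = -82*31 - 1 = -2542 - 1 = -2543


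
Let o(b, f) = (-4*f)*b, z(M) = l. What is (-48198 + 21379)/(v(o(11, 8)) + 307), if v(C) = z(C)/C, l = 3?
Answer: -9440288/108061 ≈ -87.361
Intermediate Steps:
z(M) = 3
o(b, f) = -4*b*f
v(C) = 3/C
(-48198 + 21379)/(v(o(11, 8)) + 307) = (-48198 + 21379)/(3/((-4*11*8)) + 307) = -26819/(3/(-352) + 307) = -26819/(3*(-1/352) + 307) = -26819/(-3/352 + 307) = -26819/108061/352 = -26819*352/108061 = -9440288/108061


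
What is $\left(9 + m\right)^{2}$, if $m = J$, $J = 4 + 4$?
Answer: $289$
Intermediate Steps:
$J = 8$
$m = 8$
$\left(9 + m\right)^{2} = \left(9 + 8\right)^{2} = 17^{2} = 289$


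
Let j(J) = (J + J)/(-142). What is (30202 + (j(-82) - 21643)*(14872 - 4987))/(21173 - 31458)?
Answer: 15186859993/730235 ≈ 20797.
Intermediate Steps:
j(J) = -J/71 (j(J) = (2*J)*(-1/142) = -J/71)
(30202 + (j(-82) - 21643)*(14872 - 4987))/(21173 - 31458) = (30202 + (-1/71*(-82) - 21643)*(14872 - 4987))/(21173 - 31458) = (30202 + (82/71 - 21643)*9885)/(-10285) = (30202 - 1536571/71*9885)*(-1/10285) = (30202 - 15189004335/71)*(-1/10285) = -15186859993/71*(-1/10285) = 15186859993/730235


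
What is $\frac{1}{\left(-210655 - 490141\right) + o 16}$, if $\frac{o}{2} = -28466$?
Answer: $- \frac{1}{1611708} \approx -6.2046 \cdot 10^{-7}$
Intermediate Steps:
$o = -56932$ ($o = 2 \left(-28466\right) = -56932$)
$\frac{1}{\left(-210655 - 490141\right) + o 16} = \frac{1}{\left(-210655 - 490141\right) - 910912} = \frac{1}{-700796 - 910912} = \frac{1}{-1611708} = - \frac{1}{1611708}$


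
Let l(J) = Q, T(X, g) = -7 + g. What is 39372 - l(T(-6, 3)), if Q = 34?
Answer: 39338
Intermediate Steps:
l(J) = 34
39372 - l(T(-6, 3)) = 39372 - 1*34 = 39372 - 34 = 39338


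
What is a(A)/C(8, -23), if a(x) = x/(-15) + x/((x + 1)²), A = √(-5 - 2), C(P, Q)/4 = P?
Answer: 7*(-2*I + 3*√7)/(960*(√7 + 3*I)) ≈ 0.0068359 - 0.013263*I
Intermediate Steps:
C(P, Q) = 4*P
A = I*√7 (A = √(-7) = I*√7 ≈ 2.6458*I)
a(x) = -x/15 + x/(1 + x)² (a(x) = x*(-1/15) + x/((1 + x)²) = -x/15 + x/(1 + x)²)
a(A)/C(8, -23) = (-I*√7/15 + (I*√7)/(1 + I*√7)²)/((4*8)) = (-I*√7/15 + I*√7/(1 + I*√7)²)/32 = (-I*√7/15 + I*√7/(1 + I*√7)²)*(1/32) = -I*√7/480 + I*√7/(32*(1 + I*√7)²)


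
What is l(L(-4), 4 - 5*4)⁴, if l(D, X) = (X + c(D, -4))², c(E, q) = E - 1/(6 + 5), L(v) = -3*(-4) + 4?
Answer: 1/214358881 ≈ 4.6651e-9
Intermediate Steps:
L(v) = 16 (L(v) = 12 + 4 = 16)
c(E, q) = -1/11 + E (c(E, q) = E - 1/11 = -1/11 + E)
l(D, X) = (-1/11 + D + X)² (l(D, X) = (X + (-1/11 + D))² = (-1/11 + D + X)²)
l(L(-4), 4 - 5*4)⁴ = ((-1 + 11*16 + 11*(4 - 5*4))²/121)⁴ = ((-1 + 176 + 11*(4 - 20))²/121)⁴ = ((-1 + 176 + 11*(-16))²/121)⁴ = ((-1 + 176 - 176)²/121)⁴ = ((1/121)*(-1)²)⁴ = ((1/121)*1)⁴ = (1/121)⁴ = 1/214358881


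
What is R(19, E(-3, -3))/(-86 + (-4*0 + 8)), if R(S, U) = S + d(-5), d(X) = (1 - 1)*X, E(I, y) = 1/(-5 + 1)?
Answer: -19/78 ≈ -0.24359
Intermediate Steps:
E(I, y) = -¼ (E(I, y) = 1/(-4) = -¼)
d(X) = 0 (d(X) = 0*X = 0)
R(S, U) = S (R(S, U) = S + 0 = S)
R(19, E(-3, -3))/(-86 + (-4*0 + 8)) = 19/(-86 + (-4*0 + 8)) = 19/(-86 + (0 + 8)) = 19/(-86 + 8) = 19/(-78) = -1/78*19 = -19/78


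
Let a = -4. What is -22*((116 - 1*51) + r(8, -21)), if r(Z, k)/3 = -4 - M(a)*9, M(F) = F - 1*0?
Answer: -3542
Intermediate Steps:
M(F) = F (M(F) = F + 0 = F)
r(Z, k) = 96 (r(Z, k) = 3*(-4 - (-4)*9) = 3*(-4 - 1*(-36)) = 3*(-4 + 36) = 3*32 = 96)
-22*((116 - 1*51) + r(8, -21)) = -22*((116 - 1*51) + 96) = -22*((116 - 51) + 96) = -22*(65 + 96) = -22*161 = -3542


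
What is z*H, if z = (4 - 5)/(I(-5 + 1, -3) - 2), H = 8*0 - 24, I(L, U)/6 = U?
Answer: -6/5 ≈ -1.2000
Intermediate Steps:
I(L, U) = 6*U
H = -24 (H = 0 - 24 = -24)
z = 1/20 (z = (4 - 5)/(6*(-3) - 2) = -1/(-18 - 2) = -1/(-20) = -1*(-1/20) = 1/20 ≈ 0.050000)
z*H = (1/20)*(-24) = -6/5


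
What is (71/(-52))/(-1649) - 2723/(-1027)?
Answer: 17966517/6774092 ≈ 2.6522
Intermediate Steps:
(71/(-52))/(-1649) - 2723/(-1027) = (71*(-1/52))*(-1/1649) - 2723*(-1/1027) = -71/52*(-1/1649) + 2723/1027 = 71/85748 + 2723/1027 = 17966517/6774092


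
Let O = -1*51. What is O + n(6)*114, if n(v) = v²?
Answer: 4053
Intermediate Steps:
O = -51
O + n(6)*114 = -51 + 6²*114 = -51 + 36*114 = -51 + 4104 = 4053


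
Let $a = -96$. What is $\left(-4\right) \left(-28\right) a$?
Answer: $-10752$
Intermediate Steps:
$\left(-4\right) \left(-28\right) a = \left(-4\right) \left(-28\right) \left(-96\right) = 112 \left(-96\right) = -10752$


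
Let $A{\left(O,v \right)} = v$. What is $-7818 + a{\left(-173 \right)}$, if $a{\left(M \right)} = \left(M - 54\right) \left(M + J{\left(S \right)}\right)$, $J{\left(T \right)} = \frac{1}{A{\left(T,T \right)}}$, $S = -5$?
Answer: $\frac{157492}{5} \approx 31498.0$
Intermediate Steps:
$J{\left(T \right)} = \frac{1}{T}$
$a{\left(M \right)} = \left(-54 + M\right) \left(- \frac{1}{5} + M\right)$ ($a{\left(M \right)} = \left(M - 54\right) \left(M + \frac{1}{-5}\right) = \left(-54 + M\right) \left(M - \frac{1}{5}\right) = \left(-54 + M\right) \left(- \frac{1}{5} + M\right)$)
$-7818 + a{\left(-173 \right)} = -7818 + \left(\frac{54}{5} + \left(-173\right)^{2} - - \frac{46883}{5}\right) = -7818 + \left(\frac{54}{5} + 29929 + \frac{46883}{5}\right) = -7818 + \frac{196582}{5} = \frac{157492}{5}$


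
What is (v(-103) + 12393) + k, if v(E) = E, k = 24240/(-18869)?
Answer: 231875770/18869 ≈ 12289.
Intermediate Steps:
k = -24240/18869 (k = 24240*(-1/18869) = -24240/18869 ≈ -1.2846)
(v(-103) + 12393) + k = (-103 + 12393) - 24240/18869 = 12290 - 24240/18869 = 231875770/18869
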